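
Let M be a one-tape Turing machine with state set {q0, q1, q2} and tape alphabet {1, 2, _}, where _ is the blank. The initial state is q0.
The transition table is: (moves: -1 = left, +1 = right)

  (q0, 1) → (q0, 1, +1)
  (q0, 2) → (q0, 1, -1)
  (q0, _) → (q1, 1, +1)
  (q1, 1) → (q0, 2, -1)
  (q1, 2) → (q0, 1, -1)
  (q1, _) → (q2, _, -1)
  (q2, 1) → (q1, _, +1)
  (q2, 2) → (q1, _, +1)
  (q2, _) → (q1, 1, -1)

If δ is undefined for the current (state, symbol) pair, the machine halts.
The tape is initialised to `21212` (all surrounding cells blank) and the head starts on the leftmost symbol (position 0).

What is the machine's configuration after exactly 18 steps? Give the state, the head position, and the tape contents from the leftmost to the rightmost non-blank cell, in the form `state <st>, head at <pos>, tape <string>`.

state=q0 head=0 tape=_[2]1212__   (q0,2)→(q0,1,-1)
state=q0 head=-1 tape=[_]11212__   (q0,_)→(q1,1,+1)
state=q1 head=0 tape=1[1]1212__   (q1,1)→(q0,2,-1)
state=q0 head=-1 tape=[1]21212__   (q0,1)→(q0,1,+1)
state=q0 head=0 tape=1[2]1212__   (q0,2)→(q0,1,-1)
state=q0 head=-1 tape=[1]11212__   (q0,1)→(q0,1,+1)
state=q0 head=0 tape=1[1]1212__   (q0,1)→(q0,1,+1)
state=q0 head=1 tape=11[1]212__   (q0,1)→(q0,1,+1)
state=q0 head=2 tape=111[2]12__   (q0,2)→(q0,1,-1)
state=q0 head=1 tape=11[1]112__   (q0,1)→(q0,1,+1)
state=q0 head=2 tape=111[1]12__   (q0,1)→(q0,1,+1)
state=q0 head=3 tape=1111[1]2__   (q0,1)→(q0,1,+1)
state=q0 head=4 tape=11111[2]__   (q0,2)→(q0,1,-1)
state=q0 head=3 tape=1111[1]1__   (q0,1)→(q0,1,+1)
state=q0 head=4 tape=11111[1]__   (q0,1)→(q0,1,+1)
state=q0 head=5 tape=111111[_]_   (q0,_)→(q1,1,+1)
state=q1 head=6 tape=1111111[_]   (q1,_)→(q2,_,-1)
state=q2 head=5 tape=111111[1]_   (q2,1)→(q1,_,+1)
state=q1 head=6 tape=111111_[_]
After 18 steps: state q1, head at 6, tape 111111.

state q1, head at 6, tape 111111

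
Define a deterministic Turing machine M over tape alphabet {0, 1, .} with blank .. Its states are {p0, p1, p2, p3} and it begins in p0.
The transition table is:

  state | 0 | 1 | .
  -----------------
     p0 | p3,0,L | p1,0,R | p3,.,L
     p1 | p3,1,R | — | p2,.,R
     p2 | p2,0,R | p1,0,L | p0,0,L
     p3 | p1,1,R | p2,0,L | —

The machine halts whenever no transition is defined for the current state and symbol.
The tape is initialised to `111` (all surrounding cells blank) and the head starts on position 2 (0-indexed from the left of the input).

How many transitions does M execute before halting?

state=p0 head=2 tape=11[1]...   (p0,1)→(p1,0,R)
state=p1 head=3 tape=110[.]..   (p1,.)→(p2,.,R)
state=p2 head=4 tape=110.[.].   (p2,.)→(p0,0,L)
state=p0 head=3 tape=110[.]0.   (p0,.)→(p3,.,L)
state=p3 head=2 tape=11[0].0.   (p3,0)→(p1,1,R)
state=p1 head=3 tape=111[.]0.   (p1,.)→(p2,.,R)
state=p2 head=4 tape=111.[0].   (p2,0)→(p2,0,R)
state=p2 head=5 tape=111.0[.]   (p2,.)→(p0,0,L)
state=p0 head=4 tape=111.[0]0   (p0,0)→(p3,0,L)
state=p3 head=3 tape=111[.]00
M halts after 9 transitions.

9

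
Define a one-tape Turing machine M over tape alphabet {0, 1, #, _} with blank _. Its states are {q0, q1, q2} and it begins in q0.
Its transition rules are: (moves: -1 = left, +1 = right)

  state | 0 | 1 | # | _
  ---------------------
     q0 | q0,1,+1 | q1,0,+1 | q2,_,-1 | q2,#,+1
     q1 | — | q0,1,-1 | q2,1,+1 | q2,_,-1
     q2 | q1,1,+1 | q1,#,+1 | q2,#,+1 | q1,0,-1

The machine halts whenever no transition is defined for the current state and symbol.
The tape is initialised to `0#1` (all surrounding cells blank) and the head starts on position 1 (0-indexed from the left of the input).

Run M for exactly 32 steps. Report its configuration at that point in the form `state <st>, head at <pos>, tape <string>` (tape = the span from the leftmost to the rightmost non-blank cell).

state q1, head at 5, tape 1111#

state=q0 head=1 tape=0[#]1___   (q0,#)→(q2,_,-1)
state=q2 head=0 tape=[0]_1___   (q2,0)→(q1,1,+1)
state=q1 head=1 tape=1[_]1___   (q1,_)→(q2,_,-1)
state=q2 head=0 tape=[1]_1___   (q2,1)→(q1,#,+1)
state=q1 head=1 tape=#[_]1___   (q1,_)→(q2,_,-1)
state=q2 head=0 tape=[#]_1___   (q2,#)→(q2,#,+1)
state=q2 head=1 tape=#[_]1___   (q2,_)→(q1,0,-1)
state=q1 head=0 tape=[#]01___   (q1,#)→(q2,1,+1)
state=q2 head=1 tape=1[0]1___   (q2,0)→(q1,1,+1)
state=q1 head=2 tape=11[1]___   (q1,1)→(q0,1,-1)
state=q0 head=1 tape=1[1]1___   (q0,1)→(q1,0,+1)
state=q1 head=2 tape=10[1]___   (q1,1)→(q0,1,-1)
state=q0 head=1 tape=1[0]1___   (q0,0)→(q0,1,+1)
state=q0 head=2 tape=11[1]___   (q0,1)→(q1,0,+1)
state=q1 head=3 tape=110[_]__   (q1,_)→(q2,_,-1)
state=q2 head=2 tape=11[0]___   (q2,0)→(q1,1,+1)
state=q1 head=3 tape=111[_]__   (q1,_)→(q2,_,-1)
state=q2 head=2 tape=11[1]___   (q2,1)→(q1,#,+1)
state=q1 head=3 tape=11#[_]__   (q1,_)→(q2,_,-1)
state=q2 head=2 tape=11[#]___   (q2,#)→(q2,#,+1)
state=q2 head=3 tape=11#[_]__   (q2,_)→(q1,0,-1)
state=q1 head=2 tape=11[#]0__   (q1,#)→(q2,1,+1)
state=q2 head=3 tape=111[0]__   (q2,0)→(q1,1,+1)
state=q1 head=4 tape=1111[_]_   (q1,_)→(q2,_,-1)
state=q2 head=3 tape=111[1]__   (q2,1)→(q1,#,+1)
state=q1 head=4 tape=111#[_]_   (q1,_)→(q2,_,-1)
state=q2 head=3 tape=111[#]__   (q2,#)→(q2,#,+1)
state=q2 head=4 tape=111#[_]_   (q2,_)→(q1,0,-1)
state=q1 head=3 tape=111[#]0_   (q1,#)→(q2,1,+1)
state=q2 head=4 tape=1111[0]_   (q2,0)→(q1,1,+1)
state=q1 head=5 tape=11111[_]   (q1,_)→(q2,_,-1)
state=q2 head=4 tape=1111[1]_   (q2,1)→(q1,#,+1)
state=q1 head=5 tape=1111#[_]
After 32 steps: state q1, head at 5, tape 1111#.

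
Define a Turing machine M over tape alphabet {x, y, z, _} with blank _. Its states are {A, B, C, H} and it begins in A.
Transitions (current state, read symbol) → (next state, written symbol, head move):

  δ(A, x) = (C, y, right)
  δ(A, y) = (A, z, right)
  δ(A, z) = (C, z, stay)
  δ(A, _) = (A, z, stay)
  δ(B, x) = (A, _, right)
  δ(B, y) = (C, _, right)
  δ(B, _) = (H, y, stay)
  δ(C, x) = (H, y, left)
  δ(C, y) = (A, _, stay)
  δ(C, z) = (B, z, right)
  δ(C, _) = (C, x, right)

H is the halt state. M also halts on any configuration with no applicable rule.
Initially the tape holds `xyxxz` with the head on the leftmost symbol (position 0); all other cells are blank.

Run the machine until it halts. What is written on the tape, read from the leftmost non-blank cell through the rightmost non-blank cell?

yz_yzy

A | [x]yxxz_   read x → write y, move right, go to C
C | y[y]xxz_   read y → write _, move stay, go to A
A | y[_]xxz_   read _ → write z, move stay, go to A
A | y[z]xxz_   read z → write z, move stay, go to C
C | y[z]xxz_   read z → write z, move right, go to B
B | yz[x]xz_   read x → write _, move right, go to A
A | yz_[x]z_   read x → write y, move right, go to C
C | yz_y[z]_   read z → write z, move right, go to B
B | yz_yz[_]   read _ → write y, move stay, go to H
H | yz_yz[y]
The non-blank tape span at halt is yz_yzy.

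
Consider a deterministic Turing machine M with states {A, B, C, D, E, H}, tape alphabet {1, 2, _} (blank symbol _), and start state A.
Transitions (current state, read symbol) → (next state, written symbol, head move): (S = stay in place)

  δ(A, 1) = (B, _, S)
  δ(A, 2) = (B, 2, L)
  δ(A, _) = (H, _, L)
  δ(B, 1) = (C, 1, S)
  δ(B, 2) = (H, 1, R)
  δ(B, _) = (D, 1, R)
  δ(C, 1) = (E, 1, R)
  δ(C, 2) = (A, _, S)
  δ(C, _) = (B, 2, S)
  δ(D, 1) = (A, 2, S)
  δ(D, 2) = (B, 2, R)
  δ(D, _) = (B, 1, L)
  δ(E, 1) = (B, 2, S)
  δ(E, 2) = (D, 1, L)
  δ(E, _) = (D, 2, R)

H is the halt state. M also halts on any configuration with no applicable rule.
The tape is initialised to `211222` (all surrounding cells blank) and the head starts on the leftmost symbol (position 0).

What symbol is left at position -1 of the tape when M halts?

1

A | _[2]11222   read 2 → write 2, move L, go to B
B | [_]211222   read _ → write 1, move R, go to D
D | 1[2]11222   read 2 → write 2, move R, go to B
B | 12[1]1222   read 1 → write 1, move S, go to C
C | 12[1]1222   read 1 → write 1, move R, go to E
E | 121[1]222   read 1 → write 2, move S, go to B
B | 121[2]222   read 2 → write 1, move R, go to H
H | 1211[2]22
Cell -1 holds 1 when M halts.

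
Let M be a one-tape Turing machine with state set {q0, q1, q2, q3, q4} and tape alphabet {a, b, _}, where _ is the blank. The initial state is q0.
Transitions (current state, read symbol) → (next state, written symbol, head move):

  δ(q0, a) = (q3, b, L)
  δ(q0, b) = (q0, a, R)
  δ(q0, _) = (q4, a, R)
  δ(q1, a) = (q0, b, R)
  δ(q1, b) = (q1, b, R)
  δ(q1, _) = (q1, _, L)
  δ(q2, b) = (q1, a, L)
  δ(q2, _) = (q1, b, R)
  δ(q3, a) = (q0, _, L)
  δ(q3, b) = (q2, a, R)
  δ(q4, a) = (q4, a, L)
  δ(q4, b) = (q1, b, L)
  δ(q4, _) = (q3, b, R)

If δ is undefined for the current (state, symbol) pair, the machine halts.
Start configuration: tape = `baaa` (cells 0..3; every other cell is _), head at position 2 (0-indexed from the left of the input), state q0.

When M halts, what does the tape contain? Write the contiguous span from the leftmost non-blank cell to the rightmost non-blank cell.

aabaab

state=q0 head=2 tape=ba[a]a___   (q0,a)→(q3,b,L)
state=q3 head=1 tape=b[a]ba___   (q3,a)→(q0,_,L)
state=q0 head=0 tape=[b]_ba___   (q0,b)→(q0,a,R)
state=q0 head=1 tape=a[_]ba___   (q0,_)→(q4,a,R)
state=q4 head=2 tape=aa[b]a___   (q4,b)→(q1,b,L)
state=q1 head=1 tape=a[a]ba___   (q1,a)→(q0,b,R)
state=q0 head=2 tape=ab[b]a___   (q0,b)→(q0,a,R)
state=q0 head=3 tape=aba[a]___   (q0,a)→(q3,b,L)
state=q3 head=2 tape=ab[a]b___   (q3,a)→(q0,_,L)
state=q0 head=1 tape=a[b]_b___   (q0,b)→(q0,a,R)
state=q0 head=2 tape=aa[_]b___   (q0,_)→(q4,a,R)
state=q4 head=3 tape=aaa[b]___   (q4,b)→(q1,b,L)
state=q1 head=2 tape=aa[a]b___   (q1,a)→(q0,b,R)
state=q0 head=3 tape=aab[b]___   (q0,b)→(q0,a,R)
state=q0 head=4 tape=aaba[_]__   (q0,_)→(q4,a,R)
state=q4 head=5 tape=aabaa[_]_   (q4,_)→(q3,b,R)
state=q3 head=6 tape=aabaab[_]
The non-blank tape span at halt is aabaab.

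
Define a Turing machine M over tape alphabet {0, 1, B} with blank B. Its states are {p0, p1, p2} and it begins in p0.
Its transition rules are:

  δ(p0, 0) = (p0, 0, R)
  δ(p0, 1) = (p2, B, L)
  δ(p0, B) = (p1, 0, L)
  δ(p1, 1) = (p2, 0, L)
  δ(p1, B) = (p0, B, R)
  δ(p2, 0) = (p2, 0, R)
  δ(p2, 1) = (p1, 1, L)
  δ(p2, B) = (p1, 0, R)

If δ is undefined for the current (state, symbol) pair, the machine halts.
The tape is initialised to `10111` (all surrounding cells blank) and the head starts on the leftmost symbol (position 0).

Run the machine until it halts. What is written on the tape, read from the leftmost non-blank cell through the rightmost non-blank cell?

state=p0 head=0 tape=B[1]0111   (p0,1)→(p2,B,L)
state=p2 head=-1 tape=[B]B0111   (p2,B)→(p1,0,R)
state=p1 head=0 tape=0[B]0111   (p1,B)→(p0,B,R)
state=p0 head=1 tape=0B[0]111   (p0,0)→(p0,0,R)
state=p0 head=2 tape=0B0[1]11   (p0,1)→(p2,B,L)
state=p2 head=1 tape=0B[0]B11   (p2,0)→(p2,0,R)
state=p2 head=2 tape=0B0[B]11   (p2,B)→(p1,0,R)
state=p1 head=3 tape=0B00[1]1   (p1,1)→(p2,0,L)
state=p2 head=2 tape=0B0[0]01   (p2,0)→(p2,0,R)
state=p2 head=3 tape=0B00[0]1   (p2,0)→(p2,0,R)
state=p2 head=4 tape=0B000[1]   (p2,1)→(p1,1,L)
state=p1 head=3 tape=0B00[0]1
The non-blank tape span at halt is 0B0001.

0B0001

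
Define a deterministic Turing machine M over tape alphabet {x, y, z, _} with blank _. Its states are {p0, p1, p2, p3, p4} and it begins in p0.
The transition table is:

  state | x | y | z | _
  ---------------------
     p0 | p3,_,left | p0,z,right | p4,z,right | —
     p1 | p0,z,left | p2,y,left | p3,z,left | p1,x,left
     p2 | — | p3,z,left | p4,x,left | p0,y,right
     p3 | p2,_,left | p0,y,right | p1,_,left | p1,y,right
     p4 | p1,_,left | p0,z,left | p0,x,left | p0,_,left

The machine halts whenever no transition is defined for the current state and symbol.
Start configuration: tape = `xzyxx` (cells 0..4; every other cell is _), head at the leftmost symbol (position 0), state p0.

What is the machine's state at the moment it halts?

p0 | ___[x]zyxx   read x → write _, move left, go to p3
p3 | __[_]_zyxx   read _ → write y, move right, go to p1
p1 | __y[_]zyxx   read _ → write x, move left, go to p1
p1 | __[y]xzyxx   read y → write y, move left, go to p2
p2 | _[_]yxzyxx   read _ → write y, move right, go to p0
p0 | _y[y]xzyxx   read y → write z, move right, go to p0
p0 | _yz[x]zyxx   read x → write _, move left, go to p3
p3 | _y[z]_zyxx   read z → write _, move left, go to p1
p1 | _[y]__zyxx   read y → write y, move left, go to p2
p2 | [_]y__zyxx   read _ → write y, move right, go to p0
p0 | y[y]__zyxx   read y → write z, move right, go to p0
p0 | yz[_]_zyxx
No transition is defined for (p0, _); M halts in state p0.

p0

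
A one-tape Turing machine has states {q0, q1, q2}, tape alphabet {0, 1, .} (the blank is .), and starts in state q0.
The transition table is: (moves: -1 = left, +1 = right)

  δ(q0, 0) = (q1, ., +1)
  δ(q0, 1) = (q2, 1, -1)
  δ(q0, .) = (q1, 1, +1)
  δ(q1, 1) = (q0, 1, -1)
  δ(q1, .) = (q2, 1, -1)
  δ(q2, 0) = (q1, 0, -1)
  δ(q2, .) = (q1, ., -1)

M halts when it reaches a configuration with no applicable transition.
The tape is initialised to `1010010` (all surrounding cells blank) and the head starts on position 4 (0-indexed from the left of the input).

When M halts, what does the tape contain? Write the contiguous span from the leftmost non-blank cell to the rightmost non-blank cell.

1110110

state=q0 head=4 tape=1010[0]10   (q0,0)→(q1,.,+1)
state=q1 head=5 tape=1010.[1]0   (q1,1)→(q0,1,-1)
state=q0 head=4 tape=1010[.]10   (q0,.)→(q1,1,+1)
state=q1 head=5 tape=10101[1]0   (q1,1)→(q0,1,-1)
state=q0 head=4 tape=1010[1]10   (q0,1)→(q2,1,-1)
state=q2 head=3 tape=101[0]110   (q2,0)→(q1,0,-1)
state=q1 head=2 tape=10[1]0110   (q1,1)→(q0,1,-1)
state=q0 head=1 tape=1[0]10110   (q0,0)→(q1,.,+1)
state=q1 head=2 tape=1.[1]0110   (q1,1)→(q0,1,-1)
state=q0 head=1 tape=1[.]10110   (q0,.)→(q1,1,+1)
state=q1 head=2 tape=11[1]0110   (q1,1)→(q0,1,-1)
state=q0 head=1 tape=1[1]10110   (q0,1)→(q2,1,-1)
state=q2 head=0 tape=[1]110110
The non-blank tape span at halt is 1110110.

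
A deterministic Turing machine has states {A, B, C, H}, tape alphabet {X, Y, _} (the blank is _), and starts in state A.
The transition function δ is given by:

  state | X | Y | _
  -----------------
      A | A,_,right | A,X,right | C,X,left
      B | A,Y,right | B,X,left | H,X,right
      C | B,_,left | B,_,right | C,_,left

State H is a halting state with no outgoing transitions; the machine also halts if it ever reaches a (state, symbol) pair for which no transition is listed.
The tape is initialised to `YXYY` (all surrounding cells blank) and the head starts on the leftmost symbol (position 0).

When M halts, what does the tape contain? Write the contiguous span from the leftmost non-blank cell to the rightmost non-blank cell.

X___XX

state=A head=0 tape=[Y]XYY__   (A,Y)→(A,X,right)
state=A head=1 tape=X[X]YY__   (A,X)→(A,_,right)
state=A head=2 tape=X_[Y]Y__   (A,Y)→(A,X,right)
state=A head=3 tape=X_X[Y]__   (A,Y)→(A,X,right)
state=A head=4 tape=X_XX[_]_   (A,_)→(C,X,left)
state=C head=3 tape=X_X[X]X_   (C,X)→(B,_,left)
state=B head=2 tape=X_[X]_X_   (B,X)→(A,Y,right)
state=A head=3 tape=X_Y[_]X_   (A,_)→(C,X,left)
state=C head=2 tape=X_[Y]XX_   (C,Y)→(B,_,right)
state=B head=3 tape=X__[X]X_   (B,X)→(A,Y,right)
state=A head=4 tape=X__Y[X]_   (A,X)→(A,_,right)
state=A head=5 tape=X__Y_[_]   (A,_)→(C,X,left)
state=C head=4 tape=X__Y[_]X   (C,_)→(C,_,left)
state=C head=3 tape=X__[Y]_X   (C,Y)→(B,_,right)
state=B head=4 tape=X___[_]X   (B,_)→(H,X,right)
state=H head=5 tape=X___X[X]
The non-blank tape span at halt is X___XX.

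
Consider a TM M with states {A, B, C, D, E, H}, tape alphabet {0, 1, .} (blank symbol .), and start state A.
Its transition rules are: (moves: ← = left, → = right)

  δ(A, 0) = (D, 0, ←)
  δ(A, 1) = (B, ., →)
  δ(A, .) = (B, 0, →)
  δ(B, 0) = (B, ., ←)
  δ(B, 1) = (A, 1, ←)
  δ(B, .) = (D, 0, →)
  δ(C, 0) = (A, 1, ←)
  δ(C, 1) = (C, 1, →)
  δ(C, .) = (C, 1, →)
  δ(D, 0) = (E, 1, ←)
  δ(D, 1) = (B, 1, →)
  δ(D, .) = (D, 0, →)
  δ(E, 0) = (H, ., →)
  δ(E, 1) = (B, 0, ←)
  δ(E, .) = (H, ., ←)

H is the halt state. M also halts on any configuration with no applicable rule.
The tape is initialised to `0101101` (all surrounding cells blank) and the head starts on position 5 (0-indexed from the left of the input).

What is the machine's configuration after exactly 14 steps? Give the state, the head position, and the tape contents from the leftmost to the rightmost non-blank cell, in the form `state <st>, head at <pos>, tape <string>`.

state D, head at 1, tape 000101.1

A | .01011[0]1   read 0 → write 0, move ←, go to D
D | .0101[1]01   read 1 → write 1, move →, go to B
B | .01011[0]1   read 0 → write ., move ←, go to B
B | .0101[1].1   read 1 → write 1, move ←, go to A
A | .010[1]1.1   read 1 → write ., move →, go to B
B | .010.[1].1   read 1 → write 1, move ←, go to A
A | .010[.]1.1   read . → write 0, move →, go to B
B | .0100[1].1   read 1 → write 1, move ←, go to A
A | .010[0]1.1   read 0 → write 0, move ←, go to D
D | .01[0]01.1   read 0 → write 1, move ←, go to E
E | .0[1]101.1   read 1 → write 0, move ←, go to B
B | .[0]0101.1   read 0 → write ., move ←, go to B
B | [.].0101.1   read . → write 0, move →, go to D
D | 0[.]0101.1   read . → write 0, move →, go to D
D | 00[0]101.1
After 14 steps: state D, head at 1, tape 000101.1.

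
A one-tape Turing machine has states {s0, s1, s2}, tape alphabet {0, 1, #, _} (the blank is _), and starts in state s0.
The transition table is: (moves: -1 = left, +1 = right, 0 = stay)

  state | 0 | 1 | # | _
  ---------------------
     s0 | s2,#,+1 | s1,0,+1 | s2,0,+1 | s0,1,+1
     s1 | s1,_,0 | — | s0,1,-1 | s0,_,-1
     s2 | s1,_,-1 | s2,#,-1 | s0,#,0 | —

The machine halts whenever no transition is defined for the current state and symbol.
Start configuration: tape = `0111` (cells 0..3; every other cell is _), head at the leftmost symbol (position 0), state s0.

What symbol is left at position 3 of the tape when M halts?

state=s0 head=0 tape=_[0]111   (s0,0)→(s2,#,+1)
state=s2 head=1 tape=_#[1]11   (s2,1)→(s2,#,-1)
state=s2 head=0 tape=_[#]#11   (s2,#)→(s0,#,0)
state=s0 head=0 tape=_[#]#11   (s0,#)→(s2,0,+1)
state=s2 head=1 tape=_0[#]11   (s2,#)→(s0,#,0)
state=s0 head=1 tape=_0[#]11   (s0,#)→(s2,0,+1)
state=s2 head=2 tape=_00[1]1   (s2,1)→(s2,#,-1)
state=s2 head=1 tape=_0[0]#1   (s2,0)→(s1,_,-1)
state=s1 head=0 tape=_[0]_#1   (s1,0)→(s1,_,0)
state=s1 head=0 tape=_[_]_#1   (s1,_)→(s0,_,-1)
state=s0 head=-1 tape=[_]__#1   (s0,_)→(s0,1,+1)
state=s0 head=0 tape=1[_]_#1   (s0,_)→(s0,1,+1)
state=s0 head=1 tape=11[_]#1   (s0,_)→(s0,1,+1)
state=s0 head=2 tape=111[#]1   (s0,#)→(s2,0,+1)
state=s2 head=3 tape=1110[1]   (s2,1)→(s2,#,-1)
state=s2 head=2 tape=111[0]#   (s2,0)→(s1,_,-1)
state=s1 head=1 tape=11[1]_#
Cell 3 holds # when M halts.

#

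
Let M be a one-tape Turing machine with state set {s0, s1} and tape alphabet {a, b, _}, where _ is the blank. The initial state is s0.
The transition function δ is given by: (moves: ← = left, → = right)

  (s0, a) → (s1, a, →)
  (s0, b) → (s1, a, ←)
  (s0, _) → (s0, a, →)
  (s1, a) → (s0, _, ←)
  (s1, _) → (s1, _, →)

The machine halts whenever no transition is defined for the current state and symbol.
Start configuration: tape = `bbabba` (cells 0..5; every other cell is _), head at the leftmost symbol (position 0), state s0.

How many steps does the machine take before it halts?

s0 | _[b]babba   read b → write a, move ←, go to s1
s1 | [_]ababba   read _ → write _, move →, go to s1
s1 | _[a]babba   read a → write _, move ←, go to s0
s0 | [_]_babba   read _ → write a, move →, go to s0
s0 | a[_]babba   read _ → write a, move →, go to s0
s0 | aa[b]abba   read b → write a, move ←, go to s1
s1 | a[a]aabba   read a → write _, move ←, go to s0
s0 | [a]_aabba   read a → write a, move →, go to s1
s1 | a[_]aabba   read _ → write _, move →, go to s1
s1 | a_[a]abba   read a → write _, move ←, go to s0
s0 | a[_]_abba   read _ → write a, move →, go to s0
s0 | aa[_]abba   read _ → write a, move →, go to s0
s0 | aaa[a]bba   read a → write a, move →, go to s1
s1 | aaaa[b]ba
M halts after 13 transitions.

13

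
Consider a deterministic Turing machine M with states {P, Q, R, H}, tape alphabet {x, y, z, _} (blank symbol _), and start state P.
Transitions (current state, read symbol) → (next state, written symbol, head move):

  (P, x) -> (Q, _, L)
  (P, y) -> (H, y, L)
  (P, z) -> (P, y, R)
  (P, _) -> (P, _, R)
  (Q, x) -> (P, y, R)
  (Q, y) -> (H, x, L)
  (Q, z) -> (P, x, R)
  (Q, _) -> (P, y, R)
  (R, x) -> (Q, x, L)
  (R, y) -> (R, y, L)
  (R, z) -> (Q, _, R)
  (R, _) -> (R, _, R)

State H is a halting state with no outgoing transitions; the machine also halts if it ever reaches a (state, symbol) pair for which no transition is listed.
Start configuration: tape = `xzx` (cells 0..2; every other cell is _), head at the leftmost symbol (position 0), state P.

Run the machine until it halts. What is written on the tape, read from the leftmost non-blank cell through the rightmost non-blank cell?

state=P head=0 tape=_[x]zx   (P,x)→(Q,_,L)
state=Q head=-1 tape=[_]_zx   (Q,_)→(P,y,R)
state=P head=0 tape=y[_]zx   (P,_)→(P,_,R)
state=P head=1 tape=y_[z]x   (P,z)→(P,y,R)
state=P head=2 tape=y_y[x]   (P,x)→(Q,_,L)
state=Q head=1 tape=y_[y]_   (Q,y)→(H,x,L)
state=H head=0 tape=y[_]x_
The non-blank tape span at halt is y_x.

y_x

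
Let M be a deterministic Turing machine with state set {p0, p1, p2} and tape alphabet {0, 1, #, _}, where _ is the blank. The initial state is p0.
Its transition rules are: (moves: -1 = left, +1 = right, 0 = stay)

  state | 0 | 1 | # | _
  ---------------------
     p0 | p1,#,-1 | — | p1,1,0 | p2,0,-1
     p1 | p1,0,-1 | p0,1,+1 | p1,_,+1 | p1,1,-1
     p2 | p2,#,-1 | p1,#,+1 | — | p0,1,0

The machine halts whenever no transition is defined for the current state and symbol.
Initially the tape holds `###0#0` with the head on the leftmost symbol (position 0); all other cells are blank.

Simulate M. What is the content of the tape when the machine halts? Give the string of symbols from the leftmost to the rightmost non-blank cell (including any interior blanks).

state=p0 head=0 tape=[#]##0#0_   (p0,#)→(p1,1,0)
state=p1 head=0 tape=[1]##0#0_   (p1,1)→(p0,1,+1)
state=p0 head=1 tape=1[#]#0#0_   (p0,#)→(p1,1,0)
state=p1 head=1 tape=1[1]#0#0_   (p1,1)→(p0,1,+1)
state=p0 head=2 tape=11[#]0#0_   (p0,#)→(p1,1,0)
state=p1 head=2 tape=11[1]0#0_   (p1,1)→(p0,1,+1)
state=p0 head=3 tape=111[0]#0_   (p0,0)→(p1,#,-1)
state=p1 head=2 tape=11[1]##0_   (p1,1)→(p0,1,+1)
state=p0 head=3 tape=111[#]#0_   (p0,#)→(p1,1,0)
state=p1 head=3 tape=111[1]#0_   (p1,1)→(p0,1,+1)
state=p0 head=4 tape=1111[#]0_   (p0,#)→(p1,1,0)
state=p1 head=4 tape=1111[1]0_   (p1,1)→(p0,1,+1)
state=p0 head=5 tape=11111[0]_   (p0,0)→(p1,#,-1)
state=p1 head=4 tape=1111[1]#_   (p1,1)→(p0,1,+1)
state=p0 head=5 tape=11111[#]_   (p0,#)→(p1,1,0)
state=p1 head=5 tape=11111[1]_   (p1,1)→(p0,1,+1)
state=p0 head=6 tape=111111[_]   (p0,_)→(p2,0,-1)
state=p2 head=5 tape=11111[1]0   (p2,1)→(p1,#,+1)
state=p1 head=6 tape=11111#[0]   (p1,0)→(p1,0,-1)
state=p1 head=5 tape=11111[#]0   (p1,#)→(p1,_,+1)
state=p1 head=6 tape=11111_[0]   (p1,0)→(p1,0,-1)
state=p1 head=5 tape=11111[_]0   (p1,_)→(p1,1,-1)
state=p1 head=4 tape=1111[1]10   (p1,1)→(p0,1,+1)
state=p0 head=5 tape=11111[1]0
The non-blank tape span at halt is 1111110.

1111110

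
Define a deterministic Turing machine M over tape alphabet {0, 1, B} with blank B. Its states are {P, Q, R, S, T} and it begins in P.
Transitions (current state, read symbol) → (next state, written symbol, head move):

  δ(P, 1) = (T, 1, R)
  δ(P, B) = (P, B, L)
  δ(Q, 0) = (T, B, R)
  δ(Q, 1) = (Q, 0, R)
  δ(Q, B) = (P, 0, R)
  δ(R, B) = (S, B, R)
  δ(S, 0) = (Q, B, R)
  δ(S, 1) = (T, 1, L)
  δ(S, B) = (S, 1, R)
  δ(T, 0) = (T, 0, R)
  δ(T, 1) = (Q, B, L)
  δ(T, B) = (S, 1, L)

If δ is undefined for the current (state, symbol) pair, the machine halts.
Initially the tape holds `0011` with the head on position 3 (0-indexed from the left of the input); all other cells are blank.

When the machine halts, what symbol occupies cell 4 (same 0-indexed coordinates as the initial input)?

1

P | B001[1]B   read 1 → write 1, move R, go to T
T | B0011[B]   read B → write 1, move L, go to S
S | B001[1]1   read 1 → write 1, move L, go to T
T | B00[1]11   read 1 → write B, move L, go to Q
Q | B0[0]B11   read 0 → write B, move R, go to T
T | B0B[B]11   read B → write 1, move L, go to S
S | B0[B]111   read B → write 1, move R, go to S
S | B01[1]11   read 1 → write 1, move L, go to T
T | B0[1]111   read 1 → write B, move L, go to Q
Q | B[0]B111   read 0 → write B, move R, go to T
T | BB[B]111   read B → write 1, move L, go to S
S | B[B]1111   read B → write 1, move R, go to S
S | B1[1]111   read 1 → write 1, move L, go to T
T | B[1]1111   read 1 → write B, move L, go to Q
Q | [B]B1111   read B → write 0, move R, go to P
P | 0[B]1111   read B → write B, move L, go to P
P | [0]B1111
Cell 4 holds 1 when M halts.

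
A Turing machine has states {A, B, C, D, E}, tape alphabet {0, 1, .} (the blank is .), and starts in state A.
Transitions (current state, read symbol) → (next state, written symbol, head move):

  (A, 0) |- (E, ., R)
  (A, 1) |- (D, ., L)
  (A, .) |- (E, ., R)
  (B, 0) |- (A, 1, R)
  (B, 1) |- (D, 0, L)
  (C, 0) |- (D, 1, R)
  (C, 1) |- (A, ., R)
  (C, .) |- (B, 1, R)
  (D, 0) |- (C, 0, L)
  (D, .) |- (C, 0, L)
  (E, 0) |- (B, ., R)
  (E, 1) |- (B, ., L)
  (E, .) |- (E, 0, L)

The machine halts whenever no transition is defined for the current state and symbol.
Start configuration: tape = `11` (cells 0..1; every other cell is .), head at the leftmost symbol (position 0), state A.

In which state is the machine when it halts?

B

state=A head=0 tape=..[1]1   (A,1)→(D,.,L)
state=D head=-1 tape=.[.].1   (D,.)→(C,0,L)
state=C head=-2 tape=[.]0.1   (C,.)→(B,1,R)
state=B head=-1 tape=1[0].1   (B,0)→(A,1,R)
state=A head=0 tape=11[.]1   (A,.)→(E,.,R)
state=E head=1 tape=11.[1]   (E,1)→(B,.,L)
state=B head=0 tape=11[.].
No transition is defined for (B, .); M halts in state B.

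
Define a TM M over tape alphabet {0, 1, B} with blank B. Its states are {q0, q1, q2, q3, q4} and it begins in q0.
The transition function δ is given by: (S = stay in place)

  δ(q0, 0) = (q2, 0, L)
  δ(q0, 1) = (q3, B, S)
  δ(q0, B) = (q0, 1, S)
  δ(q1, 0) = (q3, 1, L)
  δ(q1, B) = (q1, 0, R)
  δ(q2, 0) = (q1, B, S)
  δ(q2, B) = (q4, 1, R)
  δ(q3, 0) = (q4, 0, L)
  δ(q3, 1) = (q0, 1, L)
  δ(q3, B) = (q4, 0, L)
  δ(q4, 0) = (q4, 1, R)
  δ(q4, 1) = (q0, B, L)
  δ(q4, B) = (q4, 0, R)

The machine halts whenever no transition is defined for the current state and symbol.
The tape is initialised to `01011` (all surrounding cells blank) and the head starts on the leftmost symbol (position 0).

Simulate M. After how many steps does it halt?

q0 | BBB[0]1011   read 0 → write 0, move L, go to q2
q2 | BB[B]01011   read B → write 1, move R, go to q4
q4 | BB1[0]1011   read 0 → write 1, move R, go to q4
q4 | BB11[1]011   read 1 → write B, move L, go to q0
q0 | BB1[1]B011   read 1 → write B, move S, go to q3
q3 | BB1[B]B011   read B → write 0, move L, go to q4
q4 | BB[1]0B011   read 1 → write B, move L, go to q0
q0 | B[B]B0B011   read B → write 1, move S, go to q0
q0 | B[1]B0B011   read 1 → write B, move S, go to q3
q3 | B[B]B0B011   read B → write 0, move L, go to q4
q4 | [B]0B0B011   read B → write 0, move R, go to q4
q4 | 0[0]B0B011   read 0 → write 1, move R, go to q4
q4 | 01[B]0B011   read B → write 0, move R, go to q4
q4 | 010[0]B011   read 0 → write 1, move R, go to q4
q4 | 0101[B]011   read B → write 0, move R, go to q4
q4 | 01010[0]11   read 0 → write 1, move R, go to q4
q4 | 010101[1]1   read 1 → write B, move L, go to q0
q0 | 01010[1]B1   read 1 → write B, move S, go to q3
q3 | 01010[B]B1   read B → write 0, move L, go to q4
q4 | 0101[0]0B1   read 0 → write 1, move R, go to q4
q4 | 01011[0]B1   read 0 → write 1, move R, go to q4
q4 | 010111[B]1   read B → write 0, move R, go to q4
q4 | 0101110[1]   read 1 → write B, move L, go to q0
q0 | 010111[0]B   read 0 → write 0, move L, go to q2
q2 | 01011[1]0B
M halts after 24 transitions.

24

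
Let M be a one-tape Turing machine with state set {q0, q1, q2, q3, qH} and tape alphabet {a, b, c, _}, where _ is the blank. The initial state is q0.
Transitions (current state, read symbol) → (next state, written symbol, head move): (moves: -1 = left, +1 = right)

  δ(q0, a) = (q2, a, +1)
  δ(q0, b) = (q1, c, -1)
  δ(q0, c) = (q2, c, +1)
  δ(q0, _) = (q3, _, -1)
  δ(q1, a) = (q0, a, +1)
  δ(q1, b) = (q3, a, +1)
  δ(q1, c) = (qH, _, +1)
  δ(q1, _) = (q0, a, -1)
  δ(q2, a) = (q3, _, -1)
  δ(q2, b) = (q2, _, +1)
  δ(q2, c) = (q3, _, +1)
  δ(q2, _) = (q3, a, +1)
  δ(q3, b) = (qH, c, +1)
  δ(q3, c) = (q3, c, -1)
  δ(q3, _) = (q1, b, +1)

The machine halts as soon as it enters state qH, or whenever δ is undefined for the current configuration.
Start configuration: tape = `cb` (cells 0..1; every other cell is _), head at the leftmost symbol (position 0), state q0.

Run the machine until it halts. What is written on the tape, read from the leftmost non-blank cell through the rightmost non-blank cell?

c_ac

q0 | [c]b___   read c → write c, move +1, go to q2
q2 | c[b]___   read b → write _, move +1, go to q2
q2 | c_[_]__   read _ → write a, move +1, go to q3
q3 | c_a[_]_   read _ → write b, move +1, go to q1
q1 | c_ab[_]   read _ → write a, move -1, go to q0
q0 | c_a[b]a   read b → write c, move -1, go to q1
q1 | c_[a]ca   read a → write a, move +1, go to q0
q0 | c_a[c]a   read c → write c, move +1, go to q2
q2 | c_ac[a]   read a → write _, move -1, go to q3
q3 | c_a[c]_   read c → write c, move -1, go to q3
q3 | c_[a]c_
The non-blank tape span at halt is c_ac.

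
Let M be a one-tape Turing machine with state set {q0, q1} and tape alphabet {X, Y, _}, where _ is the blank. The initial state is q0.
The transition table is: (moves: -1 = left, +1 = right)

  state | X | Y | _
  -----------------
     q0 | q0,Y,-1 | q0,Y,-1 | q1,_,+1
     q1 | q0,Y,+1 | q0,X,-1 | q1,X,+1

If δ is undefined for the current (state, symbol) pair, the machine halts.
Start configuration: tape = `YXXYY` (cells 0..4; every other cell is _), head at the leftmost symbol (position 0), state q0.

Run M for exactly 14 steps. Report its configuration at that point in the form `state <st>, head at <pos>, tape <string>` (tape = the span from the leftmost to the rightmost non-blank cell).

state q1, head at 0, tape YYXYY

state=q0 head=0 tape=_[Y]XXYY   (q0,Y)→(q0,Y,-1)
state=q0 head=-1 tape=[_]YXXYY   (q0,_)→(q1,_,+1)
state=q1 head=0 tape=_[Y]XXYY   (q1,Y)→(q0,X,-1)
state=q0 head=-1 tape=[_]XXXYY   (q0,_)→(q1,_,+1)
state=q1 head=0 tape=_[X]XXYY   (q1,X)→(q0,Y,+1)
state=q0 head=1 tape=_Y[X]XYY   (q0,X)→(q0,Y,-1)
state=q0 head=0 tape=_[Y]YXYY   (q0,Y)→(q0,Y,-1)
state=q0 head=-1 tape=[_]YYXYY   (q0,_)→(q1,_,+1)
state=q1 head=0 tape=_[Y]YXYY   (q1,Y)→(q0,X,-1)
state=q0 head=-1 tape=[_]XYXYY   (q0,_)→(q1,_,+1)
state=q1 head=0 tape=_[X]YXYY   (q1,X)→(q0,Y,+1)
state=q0 head=1 tape=_Y[Y]XYY   (q0,Y)→(q0,Y,-1)
state=q0 head=0 tape=_[Y]YXYY   (q0,Y)→(q0,Y,-1)
state=q0 head=-1 tape=[_]YYXYY   (q0,_)→(q1,_,+1)
state=q1 head=0 tape=_[Y]YXYY
After 14 steps: state q1, head at 0, tape YYXYY.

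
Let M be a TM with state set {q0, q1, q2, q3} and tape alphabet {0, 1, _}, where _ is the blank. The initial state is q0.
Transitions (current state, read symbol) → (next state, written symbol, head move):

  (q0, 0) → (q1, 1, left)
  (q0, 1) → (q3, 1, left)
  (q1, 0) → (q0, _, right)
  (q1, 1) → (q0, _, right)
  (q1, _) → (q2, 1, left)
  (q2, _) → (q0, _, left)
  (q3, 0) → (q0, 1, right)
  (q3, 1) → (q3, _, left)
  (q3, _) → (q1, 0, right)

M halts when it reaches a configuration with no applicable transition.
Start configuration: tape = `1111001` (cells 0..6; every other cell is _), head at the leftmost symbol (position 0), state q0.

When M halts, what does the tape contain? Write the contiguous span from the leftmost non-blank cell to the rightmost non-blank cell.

00001101

q0 | _[1]111001   read 1 → write 1, move left, go to q3
q3 | [_]1111001   read _ → write 0, move right, go to q1
q1 | 0[1]111001   read 1 → write _, move right, go to q0
q0 | 0_[1]11001   read 1 → write 1, move left, go to q3
q3 | 0[_]111001   read _ → write 0, move right, go to q1
q1 | 00[1]11001   read 1 → write _, move right, go to q0
q0 | 00_[1]1001   read 1 → write 1, move left, go to q3
q3 | 00[_]11001   read _ → write 0, move right, go to q1
q1 | 000[1]1001   read 1 → write _, move right, go to q0
q0 | 000_[1]001   read 1 → write 1, move left, go to q3
q3 | 000[_]1001   read _ → write 0, move right, go to q1
q1 | 0000[1]001   read 1 → write _, move right, go to q0
q0 | 0000_[0]01   read 0 → write 1, move left, go to q1
q1 | 0000[_]101   read _ → write 1, move left, go to q2
q2 | 000[0]1101
The non-blank tape span at halt is 00001101.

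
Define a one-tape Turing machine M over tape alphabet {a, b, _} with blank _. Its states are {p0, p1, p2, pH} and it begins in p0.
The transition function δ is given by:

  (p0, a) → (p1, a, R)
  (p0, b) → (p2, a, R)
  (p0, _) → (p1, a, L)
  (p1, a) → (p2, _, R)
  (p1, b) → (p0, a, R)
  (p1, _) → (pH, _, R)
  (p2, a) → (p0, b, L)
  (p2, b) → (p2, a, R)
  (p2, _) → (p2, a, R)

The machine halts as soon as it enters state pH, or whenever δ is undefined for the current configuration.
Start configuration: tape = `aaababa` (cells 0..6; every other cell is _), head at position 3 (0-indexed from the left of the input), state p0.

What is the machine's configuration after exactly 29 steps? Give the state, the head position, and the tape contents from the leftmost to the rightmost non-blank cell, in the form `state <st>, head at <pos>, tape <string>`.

state=p0 head=3 tape=aaa[b]aba_   (p0,b)→(p2,a,R)
state=p2 head=4 tape=aaaa[a]ba_   (p2,a)→(p0,b,L)
state=p0 head=3 tape=aaa[a]bba_   (p0,a)→(p1,a,R)
state=p1 head=4 tape=aaaa[b]ba_   (p1,b)→(p0,a,R)
state=p0 head=5 tape=aaaaa[b]a_   (p0,b)→(p2,a,R)
state=p2 head=6 tape=aaaaaa[a]_   (p2,a)→(p0,b,L)
state=p0 head=5 tape=aaaaa[a]b_   (p0,a)→(p1,a,R)
state=p1 head=6 tape=aaaaaa[b]_   (p1,b)→(p0,a,R)
state=p0 head=7 tape=aaaaaaa[_]   (p0,_)→(p1,a,L)
state=p1 head=6 tape=aaaaaa[a]a   (p1,a)→(p2,_,R)
state=p2 head=7 tape=aaaaaa_[a]   (p2,a)→(p0,b,L)
state=p0 head=6 tape=aaaaaa[_]b   (p0,_)→(p1,a,L)
state=p1 head=5 tape=aaaaa[a]ab   (p1,a)→(p2,_,R)
state=p2 head=6 tape=aaaaa_[a]b   (p2,a)→(p0,b,L)
state=p0 head=5 tape=aaaaa[_]bb   (p0,_)→(p1,a,L)
state=p1 head=4 tape=aaaa[a]abb   (p1,a)→(p2,_,R)
state=p2 head=5 tape=aaaa_[a]bb   (p2,a)→(p0,b,L)
state=p0 head=4 tape=aaaa[_]bbb   (p0,_)→(p1,a,L)
state=p1 head=3 tape=aaa[a]abbb   (p1,a)→(p2,_,R)
state=p2 head=4 tape=aaa_[a]bbb   (p2,a)→(p0,b,L)
state=p0 head=3 tape=aaa[_]bbbb   (p0,_)→(p1,a,L)
state=p1 head=2 tape=aa[a]abbbb   (p1,a)→(p2,_,R)
state=p2 head=3 tape=aa_[a]bbbb   (p2,a)→(p0,b,L)
state=p0 head=2 tape=aa[_]bbbbb   (p0,_)→(p1,a,L)
state=p1 head=1 tape=a[a]abbbbb   (p1,a)→(p2,_,R)
state=p2 head=2 tape=a_[a]bbbbb   (p2,a)→(p0,b,L)
state=p0 head=1 tape=a[_]bbbbbb   (p0,_)→(p1,a,L)
state=p1 head=0 tape=[a]abbbbbb   (p1,a)→(p2,_,R)
state=p2 head=1 tape=_[a]bbbbbb   (p2,a)→(p0,b,L)
state=p0 head=0 tape=[_]bbbbbbb
After 29 steps: state p0, head at 0, tape bbbbbbb.

state p0, head at 0, tape bbbbbbb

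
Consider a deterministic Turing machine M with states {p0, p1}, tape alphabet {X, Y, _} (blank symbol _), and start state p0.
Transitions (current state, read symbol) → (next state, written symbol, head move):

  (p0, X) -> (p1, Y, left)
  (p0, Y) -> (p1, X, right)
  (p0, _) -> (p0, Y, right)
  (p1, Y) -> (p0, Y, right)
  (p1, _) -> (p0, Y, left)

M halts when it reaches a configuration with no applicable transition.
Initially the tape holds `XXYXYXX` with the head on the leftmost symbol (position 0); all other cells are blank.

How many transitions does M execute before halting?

16

p0 | __[X]XYXYXX   read X → write Y, move left, go to p1
p1 | _[_]YXYXYXX   read _ → write Y, move left, go to p0
p0 | [_]YYXYXYXX   read _ → write Y, move right, go to p0
p0 | Y[Y]YXYXYXX   read Y → write X, move right, go to p1
p1 | YX[Y]XYXYXX   read Y → write Y, move right, go to p0
p0 | YXY[X]YXYXX   read X → write Y, move left, go to p1
p1 | YX[Y]YYXYXX   read Y → write Y, move right, go to p0
p0 | YXY[Y]YXYXX   read Y → write X, move right, go to p1
p1 | YXYX[Y]XYXX   read Y → write Y, move right, go to p0
p0 | YXYXY[X]YXX   read X → write Y, move left, go to p1
p1 | YXYX[Y]YYXX   read Y → write Y, move right, go to p0
p0 | YXYXY[Y]YXX   read Y → write X, move right, go to p1
p1 | YXYXYX[Y]XX   read Y → write Y, move right, go to p0
p0 | YXYXYXY[X]X   read X → write Y, move left, go to p1
p1 | YXYXYX[Y]YX   read Y → write Y, move right, go to p0
p0 | YXYXYXY[Y]X   read Y → write X, move right, go to p1
p1 | YXYXYXYX[X]
M halts after 16 transitions.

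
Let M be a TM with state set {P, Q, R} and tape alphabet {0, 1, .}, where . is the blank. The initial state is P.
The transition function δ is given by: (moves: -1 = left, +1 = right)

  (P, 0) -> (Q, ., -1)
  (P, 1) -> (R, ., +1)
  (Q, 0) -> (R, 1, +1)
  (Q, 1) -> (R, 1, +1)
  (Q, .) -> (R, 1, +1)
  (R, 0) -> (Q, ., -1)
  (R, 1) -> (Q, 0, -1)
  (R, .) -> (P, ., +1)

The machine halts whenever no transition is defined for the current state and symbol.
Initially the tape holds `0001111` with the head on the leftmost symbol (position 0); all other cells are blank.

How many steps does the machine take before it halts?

21

state=P head=0 tape=.[0]001111.   (P,0)→(Q,.,-1)
state=Q head=-1 tape=[.].001111.   (Q,.)→(R,1,+1)
state=R head=0 tape=1[.]001111.   (R,.)→(P,.,+1)
state=P head=1 tape=1.[0]01111.   (P,0)→(Q,.,-1)
state=Q head=0 tape=1[.].01111.   (Q,.)→(R,1,+1)
state=R head=1 tape=11[.]01111.   (R,.)→(P,.,+1)
state=P head=2 tape=11.[0]1111.   (P,0)→(Q,.,-1)
state=Q head=1 tape=11[.].1111.   (Q,.)→(R,1,+1)
state=R head=2 tape=111[.]1111.   (R,.)→(P,.,+1)
state=P head=3 tape=111.[1]111.   (P,1)→(R,.,+1)
state=R head=4 tape=111..[1]11.   (R,1)→(Q,0,-1)
state=Q head=3 tape=111.[.]011.   (Q,.)→(R,1,+1)
state=R head=4 tape=111.1[0]11.   (R,0)→(Q,.,-1)
state=Q head=3 tape=111.[1].11.   (Q,1)→(R,1,+1)
state=R head=4 tape=111.1[.]11.   (R,.)→(P,.,+1)
state=P head=5 tape=111.1.[1]1.   (P,1)→(R,.,+1)
state=R head=6 tape=111.1..[1].   (R,1)→(Q,0,-1)
state=Q head=5 tape=111.1.[.]0.   (Q,.)→(R,1,+1)
state=R head=6 tape=111.1.1[0].   (R,0)→(Q,.,-1)
state=Q head=5 tape=111.1.[1]..   (Q,1)→(R,1,+1)
state=R head=6 tape=111.1.1[.].   (R,.)→(P,.,+1)
state=P head=7 tape=111.1.1.[.]
M halts after 21 transitions.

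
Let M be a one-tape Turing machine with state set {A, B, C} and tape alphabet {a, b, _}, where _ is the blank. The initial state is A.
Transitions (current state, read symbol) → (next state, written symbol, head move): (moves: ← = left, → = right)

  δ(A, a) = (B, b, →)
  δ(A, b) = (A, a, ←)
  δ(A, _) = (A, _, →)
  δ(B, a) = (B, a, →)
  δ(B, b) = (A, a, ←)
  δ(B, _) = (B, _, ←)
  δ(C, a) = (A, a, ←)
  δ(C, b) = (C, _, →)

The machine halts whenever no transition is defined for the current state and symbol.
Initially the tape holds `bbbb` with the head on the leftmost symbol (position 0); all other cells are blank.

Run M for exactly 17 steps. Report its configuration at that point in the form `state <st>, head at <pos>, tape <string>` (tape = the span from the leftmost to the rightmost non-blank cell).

A | _[b]bbb_   read b → write a, move ←, go to A
A | [_]abbb_   read _ → write _, move →, go to A
A | _[a]bbb_   read a → write b, move →, go to B
B | _b[b]bb_   read b → write a, move ←, go to A
A | _[b]abb_   read b → write a, move ←, go to A
A | [_]aabb_   read _ → write _, move →, go to A
A | _[a]abb_   read a → write b, move →, go to B
B | _b[a]bb_   read a → write a, move →, go to B
B | _ba[b]b_   read b → write a, move ←, go to A
A | _b[a]ab_   read a → write b, move →, go to B
B | _bb[a]b_   read a → write a, move →, go to B
B | _bba[b]_   read b → write a, move ←, go to A
A | _bb[a]a_   read a → write b, move →, go to B
B | _bbb[a]_   read a → write a, move →, go to B
B | _bbba[_]   read _ → write _, move ←, go to B
B | _bbb[a]_   read a → write a, move →, go to B
B | _bbba[_]   read _ → write _, move ←, go to B
B | _bbb[a]_
After 17 steps: state B, head at 3, tape bbba.

state B, head at 3, tape bbba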